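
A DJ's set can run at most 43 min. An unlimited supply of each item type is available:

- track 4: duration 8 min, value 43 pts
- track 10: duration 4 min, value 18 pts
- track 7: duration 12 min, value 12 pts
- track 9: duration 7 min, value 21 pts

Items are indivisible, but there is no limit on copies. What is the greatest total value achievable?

Best value-per-unit is track 4 at 43/8, and filling with it alone uses duration 5×8=40. No mix of the others beats 5×43 = 215.

215 pts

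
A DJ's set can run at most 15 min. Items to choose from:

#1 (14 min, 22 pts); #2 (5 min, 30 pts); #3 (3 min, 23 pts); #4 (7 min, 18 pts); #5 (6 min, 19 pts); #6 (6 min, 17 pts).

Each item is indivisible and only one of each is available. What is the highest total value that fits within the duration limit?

This is a 0/1 knapsack; check combinations near the capacity.
- #2+#3+#5: duration 5+3+6=14, value 30+23+19=72
- #2+#3+#4: duration 5+3+7=15, value 30+23+18=71
- #2+#3+#6: duration 5+3+6=14, value 30+23+17=70
- #3+#5+#6: duration 3+6+6=15, value 23+19+17=59
- #2+#3: duration 5+3=8, value 30+23=53
Best: 72 pts.

72 pts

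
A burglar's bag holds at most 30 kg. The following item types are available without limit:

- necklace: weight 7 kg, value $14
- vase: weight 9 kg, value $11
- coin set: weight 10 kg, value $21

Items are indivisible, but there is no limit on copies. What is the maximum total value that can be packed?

$63

Best value-per-unit is coin set at 21/10, and filling with it alone uses weight 3×10=30. No mix of the others beats 3×21 = 63.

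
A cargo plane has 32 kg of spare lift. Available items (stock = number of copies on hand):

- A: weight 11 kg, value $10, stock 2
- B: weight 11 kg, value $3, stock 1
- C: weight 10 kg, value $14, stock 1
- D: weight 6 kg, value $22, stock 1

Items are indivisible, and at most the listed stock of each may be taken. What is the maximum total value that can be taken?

$46

Top feasible selections:
- 1×A + 1×C + 1×D: weight 27, value 46
- 2×A + 1×D: weight 28, value 42
- 1×B + 1×C + 1×D: weight 27, value 39
- 1×C + 1×D: weight 16, value 36
Best: $46.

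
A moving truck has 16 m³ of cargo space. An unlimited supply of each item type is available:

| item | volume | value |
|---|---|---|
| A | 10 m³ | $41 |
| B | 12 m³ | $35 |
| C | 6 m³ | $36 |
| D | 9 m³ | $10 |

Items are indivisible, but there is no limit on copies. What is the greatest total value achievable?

$77

Best value-per-unit is C at 36/6; filling with it alone gives 2×36 = 72.
Optimal mix: 1×A + 1×C → volume 16, value 77.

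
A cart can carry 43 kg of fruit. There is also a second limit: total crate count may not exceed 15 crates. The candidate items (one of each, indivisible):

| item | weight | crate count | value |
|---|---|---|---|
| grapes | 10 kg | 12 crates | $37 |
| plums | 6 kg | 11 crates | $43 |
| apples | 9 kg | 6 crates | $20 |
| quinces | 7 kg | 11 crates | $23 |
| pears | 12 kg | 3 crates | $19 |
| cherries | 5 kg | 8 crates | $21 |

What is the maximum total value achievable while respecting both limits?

$62

Feasible sets respecting both limits:
- plums+pears: weight 18, crate count 14, value 62
- grapes+pears: weight 22, crate count 15, value 56
- plums: weight 6, crate count 11, value 43
- quinces+pears: weight 19, crate count 14, value 42
Best: $62.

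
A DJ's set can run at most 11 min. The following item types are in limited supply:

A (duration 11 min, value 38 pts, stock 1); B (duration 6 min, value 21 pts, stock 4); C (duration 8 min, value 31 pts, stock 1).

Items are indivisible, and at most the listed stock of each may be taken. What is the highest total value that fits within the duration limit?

Best selections within duration 11 and stock limits:
- 1×A: duration 11, value 38
- 1×C: duration 8, value 31
- 1×B: duration 6, value 21
Best: 38 pts.

38 pts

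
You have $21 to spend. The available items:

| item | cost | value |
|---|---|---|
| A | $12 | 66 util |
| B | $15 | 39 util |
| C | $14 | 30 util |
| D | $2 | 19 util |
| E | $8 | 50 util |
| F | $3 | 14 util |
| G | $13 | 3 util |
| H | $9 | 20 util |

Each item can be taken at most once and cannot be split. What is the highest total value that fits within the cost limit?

116 util

Check high-value combinations within $21:
- A+E: cost 12+8=20, value 66+50=116
- A+D+F: cost 12+2+3=17, value 66+19+14=99
- D+E+H: cost 2+8+9=19, value 19+50+20=89
Best: 116 util.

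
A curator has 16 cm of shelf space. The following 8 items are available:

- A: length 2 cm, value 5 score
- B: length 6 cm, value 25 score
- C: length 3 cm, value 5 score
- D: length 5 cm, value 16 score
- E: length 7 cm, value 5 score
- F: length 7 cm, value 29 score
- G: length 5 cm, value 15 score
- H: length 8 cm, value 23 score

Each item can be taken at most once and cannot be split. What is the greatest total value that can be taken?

Check high-value combinations within 16 cm:
- A+B+F: length 2+6+7=15, value 5+25+29=59
- B+C+F: length 6+3+7=16, value 25+5+29=59
- B+D+G: length 6+5+5=16, value 25+16+15=56
- B+F: length 6+7=13, value 25+29=54
Best: 59 score.

59 score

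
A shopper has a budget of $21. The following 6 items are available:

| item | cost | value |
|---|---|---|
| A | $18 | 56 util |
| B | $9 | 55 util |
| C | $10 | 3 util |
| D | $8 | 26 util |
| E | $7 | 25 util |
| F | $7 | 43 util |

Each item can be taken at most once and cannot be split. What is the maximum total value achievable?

Check high-value combinations within $21:
- B+F: cost 9+7=16, value 55+43=98
- B+D: cost 9+8=17, value 55+26=81
- B+E: cost 9+7=16, value 55+25=80
- D+F: cost 8+7=15, value 26+43=69
Best: 98 util.

98 util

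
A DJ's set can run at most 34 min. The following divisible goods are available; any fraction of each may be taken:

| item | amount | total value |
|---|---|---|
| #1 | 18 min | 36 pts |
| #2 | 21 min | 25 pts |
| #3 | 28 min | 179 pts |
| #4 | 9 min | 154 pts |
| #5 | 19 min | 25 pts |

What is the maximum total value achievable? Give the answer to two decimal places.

313.82

Take in order of value per unit:
- #4 (154/9 per unit): all 9 → value 154, running total 154.00
- #3 (179/28 per unit): 25 of 28 → value 25×179/28 = 159.8214, running total 313.82
Total 313.82.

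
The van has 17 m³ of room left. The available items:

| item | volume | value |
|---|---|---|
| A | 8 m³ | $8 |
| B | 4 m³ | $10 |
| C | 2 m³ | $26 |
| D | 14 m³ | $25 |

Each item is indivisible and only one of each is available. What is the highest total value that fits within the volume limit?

Check high-value combinations within 17 m³:
- C+D: volume 2+14=16, value 26+25=51
- A+B+C: volume 8+4+2=14, value 8+10+26=44
- B+C: volume 4+2=6, value 10+26=36
Best: $51.

$51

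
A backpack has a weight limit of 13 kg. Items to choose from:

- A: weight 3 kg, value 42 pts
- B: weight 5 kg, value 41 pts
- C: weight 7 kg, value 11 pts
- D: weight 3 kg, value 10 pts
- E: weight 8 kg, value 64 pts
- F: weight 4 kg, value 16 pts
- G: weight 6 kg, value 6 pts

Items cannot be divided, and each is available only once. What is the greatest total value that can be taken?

Check high-value combinations within 13 kg:
- A+E: weight 3+8=11, value 42+64=106
- B+E: weight 5+8=13, value 41+64=105
- A+B+F: weight 3+5+4=12, value 42+41+16=99
Best: 106 pts.

106 pts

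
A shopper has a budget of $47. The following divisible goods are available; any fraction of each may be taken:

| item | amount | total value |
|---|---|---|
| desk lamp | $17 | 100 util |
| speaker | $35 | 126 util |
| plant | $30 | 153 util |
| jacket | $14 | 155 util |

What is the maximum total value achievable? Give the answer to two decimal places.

Take in order of value per unit:
- jacket (155/14 per unit): all 14 → value 155, running total 155.00
- desk lamp (100/17 per unit): all 17 → value 100, running total 255.00
- plant (153/30 per unit): 16 of 30 → value 16×153/30 = 81.6000, running total 336.60
Total 336.60.

336.60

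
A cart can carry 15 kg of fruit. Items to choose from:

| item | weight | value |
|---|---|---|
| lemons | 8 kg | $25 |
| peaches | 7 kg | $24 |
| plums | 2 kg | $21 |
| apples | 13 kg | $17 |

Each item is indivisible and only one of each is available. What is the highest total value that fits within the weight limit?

$49

Check high-value combinations within 15 kg:
- lemons+peaches: weight 8+7=15, value 25+24=49
- lemons+plums: weight 8+2=10, value 25+21=46
- peaches+plums: weight 7+2=9, value 24+21=45
- plums+apples: weight 2+13=15, value 21+17=38
- lemons: weight 8, value 25
Best: $49.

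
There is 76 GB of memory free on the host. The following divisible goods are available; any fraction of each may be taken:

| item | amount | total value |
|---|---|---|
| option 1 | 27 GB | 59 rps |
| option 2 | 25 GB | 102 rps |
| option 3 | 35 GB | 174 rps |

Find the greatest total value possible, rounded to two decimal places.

310.96

Take in order of value per unit:
- option 3 (174/35 per unit): all 35 → value 174, running total 174.00
- option 2 (102/25 per unit): all 25 → value 102, running total 276.00
- option 1 (59/27 per unit): 16 of 27 → value 16×59/27 = 34.9630, running total 310.96
Total 310.96.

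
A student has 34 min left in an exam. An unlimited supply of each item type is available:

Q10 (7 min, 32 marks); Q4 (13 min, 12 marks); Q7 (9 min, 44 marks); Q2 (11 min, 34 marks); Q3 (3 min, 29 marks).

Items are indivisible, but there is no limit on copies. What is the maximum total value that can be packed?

Best value-per-unit is Q3 at 29/3, and filling with it alone uses time 11×3=33. No mix of the others beats 11×29 = 319.

319 marks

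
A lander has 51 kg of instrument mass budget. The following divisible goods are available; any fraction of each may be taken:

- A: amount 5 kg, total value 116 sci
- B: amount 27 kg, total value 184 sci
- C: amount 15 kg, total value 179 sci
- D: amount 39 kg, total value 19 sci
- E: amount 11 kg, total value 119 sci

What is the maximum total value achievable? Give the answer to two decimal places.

550.30

Take in order of value per unit:
- A (116/5 per unit): all 5 → value 116, running total 116.00
- C (179/15 per unit): all 15 → value 179, running total 295.00
- E (119/11 per unit): all 11 → value 119, running total 414.00
- B (184/27 per unit): 20 of 27 → value 20×184/27 = 136.2963, running total 550.30
Total 550.30.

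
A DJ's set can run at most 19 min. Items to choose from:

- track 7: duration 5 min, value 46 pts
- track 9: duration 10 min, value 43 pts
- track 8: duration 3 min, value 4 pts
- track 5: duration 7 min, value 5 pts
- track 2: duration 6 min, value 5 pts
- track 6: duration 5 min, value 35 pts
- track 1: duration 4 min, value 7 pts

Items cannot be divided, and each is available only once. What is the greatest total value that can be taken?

96 pts

Check high-value combinations within 19 min:
- track 7+track 9+track 1: duration 5+10+4=19, value 46+43+7=96
- track 7+track 9+track 8: duration 5+10+3=18, value 46+43+4=93
- track 7+track 8+track 6+track 1: duration 5+3+5+4=17, value 46+4+35+7=92
- track 7+track 8+track 2+track 6: duration 5+3+6+5=19, value 46+4+5+35=90
Best: 96 pts.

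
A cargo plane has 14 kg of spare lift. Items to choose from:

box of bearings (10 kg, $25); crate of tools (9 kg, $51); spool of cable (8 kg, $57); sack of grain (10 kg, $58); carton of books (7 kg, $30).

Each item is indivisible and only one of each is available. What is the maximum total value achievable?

Check high-value combinations within 14 kg:
- sack of grain: weight 10, value 58
- spool of cable: weight 8, value 57
- crate of tools: weight 9, value 51
Best: $58.

$58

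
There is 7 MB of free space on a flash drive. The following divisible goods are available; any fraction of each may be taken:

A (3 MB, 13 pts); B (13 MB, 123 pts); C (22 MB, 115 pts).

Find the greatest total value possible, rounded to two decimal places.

66.23

Take in order of value per unit:
- B (123/13 per unit): 7 of 13 → value 7×123/13 = 66.2308, running total 66.23
Total 66.23.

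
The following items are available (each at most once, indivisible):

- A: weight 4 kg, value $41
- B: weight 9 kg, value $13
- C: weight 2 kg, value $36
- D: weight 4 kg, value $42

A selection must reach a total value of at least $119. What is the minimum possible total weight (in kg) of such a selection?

10

Subsets with value ≥ 119, sorted by total weight:
- A+C+D: weight 10, value 119
- A+B+C+D: weight 19, value 132
Minimum weight: 10 kg.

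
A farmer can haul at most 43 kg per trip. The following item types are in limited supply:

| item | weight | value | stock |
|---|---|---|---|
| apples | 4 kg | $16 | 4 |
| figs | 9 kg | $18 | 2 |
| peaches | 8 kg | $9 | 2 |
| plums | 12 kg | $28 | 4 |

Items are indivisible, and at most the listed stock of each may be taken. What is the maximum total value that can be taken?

$120

Top feasible selections:
- 4×apples + 2×plums: weight 40, value 120
- 3×apples + 2×figs + 1×plums: weight 42, value 112
- 4×apples + 1×figs + 1×plums: weight 37, value 110
Best: $120.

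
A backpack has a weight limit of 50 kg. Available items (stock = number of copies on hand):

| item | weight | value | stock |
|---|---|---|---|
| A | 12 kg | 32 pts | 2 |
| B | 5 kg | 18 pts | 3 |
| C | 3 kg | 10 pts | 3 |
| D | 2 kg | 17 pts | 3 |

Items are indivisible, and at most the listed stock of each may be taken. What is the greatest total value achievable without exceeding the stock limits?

181 pts

Top feasible selections:
- 2×A + 2×B + 3×C + 3×D: weight 49, value 181
- 2×A + 3×B + 1×C + 3×D: weight 48, value 179
- 2×A + 3×B + 2×C + 2×D: weight 49, value 172
Best: 181 pts.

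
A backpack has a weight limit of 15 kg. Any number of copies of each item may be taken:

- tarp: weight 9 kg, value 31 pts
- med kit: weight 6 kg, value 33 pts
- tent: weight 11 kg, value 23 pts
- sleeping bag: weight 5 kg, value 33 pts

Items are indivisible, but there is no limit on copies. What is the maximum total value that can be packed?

99 pts

Best value-per-unit is sleeping bag at 33/5, and filling with it alone uses weight 3×5=15. No mix of the others beats 3×33 = 99.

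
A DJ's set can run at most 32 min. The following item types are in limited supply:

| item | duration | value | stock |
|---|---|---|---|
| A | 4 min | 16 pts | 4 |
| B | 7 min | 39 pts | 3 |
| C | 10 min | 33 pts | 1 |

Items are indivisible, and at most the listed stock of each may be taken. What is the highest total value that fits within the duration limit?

Best selections within duration 32 and stock limits:
- 3×B + 1×C: duration 31, value 150
- 2×A + 3×B: duration 29, value 149
Best: 150 pts.

150 pts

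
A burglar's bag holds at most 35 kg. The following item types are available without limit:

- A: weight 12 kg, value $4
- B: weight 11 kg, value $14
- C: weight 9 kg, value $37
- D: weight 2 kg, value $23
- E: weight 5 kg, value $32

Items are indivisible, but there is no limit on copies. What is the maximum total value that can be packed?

$391

Best value-per-unit is D at 23/2, and filling with it alone uses weight 17×2=34. No mix of the others beats 17×23 = 391.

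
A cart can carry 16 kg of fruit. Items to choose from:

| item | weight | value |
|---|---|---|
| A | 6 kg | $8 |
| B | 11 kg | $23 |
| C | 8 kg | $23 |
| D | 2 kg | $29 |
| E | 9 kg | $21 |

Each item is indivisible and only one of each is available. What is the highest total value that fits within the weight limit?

$60

This is a 0/1 knapsack; check combinations near the capacity.
- A+C+D: weight 6+8+2=16, value 8+23+29=60
- C+D: weight 8+2=10, value 23+29=52
- B+D: weight 11+2=13, value 23+29=52
- D+E: weight 2+9=11, value 29+21=50
- A+D: weight 6+2=8, value 8+29=37
Best: $60.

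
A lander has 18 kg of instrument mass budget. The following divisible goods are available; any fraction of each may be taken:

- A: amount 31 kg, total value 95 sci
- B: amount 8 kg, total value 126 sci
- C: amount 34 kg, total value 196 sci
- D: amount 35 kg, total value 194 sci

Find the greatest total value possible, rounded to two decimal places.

Take in order of value per unit:
- B (126/8 per unit): all 8 → value 126, running total 126.00
- C (196/34 per unit): 10 of 34 → value 10×196/34 = 57.6471, running total 183.65
Total 183.65.

183.65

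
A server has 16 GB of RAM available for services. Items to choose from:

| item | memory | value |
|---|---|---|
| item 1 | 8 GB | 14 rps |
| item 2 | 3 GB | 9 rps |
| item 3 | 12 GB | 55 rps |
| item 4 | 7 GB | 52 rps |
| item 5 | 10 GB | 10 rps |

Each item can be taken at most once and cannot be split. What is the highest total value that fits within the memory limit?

Check high-value combinations within 16 GB:
- item 1+item 4: memory 8+7=15, value 14+52=66
- item 2+item 3: memory 3+12=15, value 9+55=64
- item 2+item 4: memory 3+7=10, value 9+52=61
- item 3: memory 12, value 55
- item 4: memory 7, value 52
Best: 66 rps.

66 rps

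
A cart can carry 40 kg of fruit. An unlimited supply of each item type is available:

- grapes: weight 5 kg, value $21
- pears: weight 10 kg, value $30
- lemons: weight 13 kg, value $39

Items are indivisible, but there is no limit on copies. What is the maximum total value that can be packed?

$168

Best value-per-unit is grapes at 21/5, and filling with it alone uses weight 8×5=40. No mix of the others beats 8×21 = 168.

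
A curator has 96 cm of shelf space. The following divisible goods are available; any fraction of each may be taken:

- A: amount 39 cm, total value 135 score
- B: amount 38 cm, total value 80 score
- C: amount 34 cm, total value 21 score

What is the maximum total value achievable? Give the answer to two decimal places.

226.74

Take in order of value per unit:
- A (135/39 per unit): all 39 → value 135, running total 135.00
- B (80/38 per unit): all 38 → value 80, running total 215.00
- C (21/34 per unit): 19 of 34 → value 19×21/34 = 11.7353, running total 226.74
Total 226.74.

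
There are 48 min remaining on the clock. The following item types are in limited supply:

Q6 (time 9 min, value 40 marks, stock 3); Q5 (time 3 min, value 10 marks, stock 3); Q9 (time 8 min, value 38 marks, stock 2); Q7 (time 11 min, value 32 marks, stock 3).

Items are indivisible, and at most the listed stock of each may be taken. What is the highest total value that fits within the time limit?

206 marks

Top feasible selections:
- 3×Q6 + 1×Q5 + 2×Q9: time 46, value 206
- 2×Q6 + 1×Q5 + 2×Q9 + 1×Q7: time 48, value 198
- 3×Q6 + 2×Q9: time 43, value 196
Best: 206 marks.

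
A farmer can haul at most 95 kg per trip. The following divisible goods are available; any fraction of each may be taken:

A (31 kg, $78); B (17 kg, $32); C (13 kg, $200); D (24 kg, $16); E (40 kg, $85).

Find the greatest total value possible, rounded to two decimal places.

Take in order of value per unit:
- C (200/13 per unit): all 13 → value 200, running total 200.00
- A (78/31 per unit): all 31 → value 78, running total 278.00
- E (85/40 per unit): all 40 → value 85, running total 363.00
- B (32/17 per unit): 11 of 17 → value 11×32/17 = 20.7059, running total 383.71
Total 383.71.

383.71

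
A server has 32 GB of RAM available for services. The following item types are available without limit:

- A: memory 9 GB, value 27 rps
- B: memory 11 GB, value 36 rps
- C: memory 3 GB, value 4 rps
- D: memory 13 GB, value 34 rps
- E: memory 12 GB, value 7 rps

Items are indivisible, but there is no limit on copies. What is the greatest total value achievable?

99 rps

Best value-per-unit is B at 36/11; filling with it alone gives 2×36 = 72.
Optimal mix: 1×A + 2×B → memory 31, value 99.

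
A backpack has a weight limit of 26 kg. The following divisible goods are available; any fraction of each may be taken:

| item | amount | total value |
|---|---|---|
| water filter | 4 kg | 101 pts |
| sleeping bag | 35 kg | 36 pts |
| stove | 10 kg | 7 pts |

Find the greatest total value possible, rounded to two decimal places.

123.63

Take in order of value per unit:
- water filter (101/4 per unit): all 4 → value 101, running total 101.00
- sleeping bag (36/35 per unit): 22 of 35 → value 22×36/35 = 22.6286, running total 123.63
Total 123.63.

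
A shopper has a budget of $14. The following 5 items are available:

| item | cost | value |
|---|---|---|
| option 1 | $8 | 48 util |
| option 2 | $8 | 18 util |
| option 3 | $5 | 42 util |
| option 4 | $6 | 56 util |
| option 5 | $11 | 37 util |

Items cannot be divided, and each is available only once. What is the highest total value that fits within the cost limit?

Check high-value combinations within $14:
- option 1+option 4: cost 8+6=14, value 48+56=104
- option 3+option 4: cost 5+6=11, value 42+56=98
- option 1+option 3: cost 8+5=13, value 48+42=90
- option 2+option 4: cost 8+6=14, value 18+56=74
- option 2+option 3: cost 8+5=13, value 18+42=60
Best: 104 util.

104 util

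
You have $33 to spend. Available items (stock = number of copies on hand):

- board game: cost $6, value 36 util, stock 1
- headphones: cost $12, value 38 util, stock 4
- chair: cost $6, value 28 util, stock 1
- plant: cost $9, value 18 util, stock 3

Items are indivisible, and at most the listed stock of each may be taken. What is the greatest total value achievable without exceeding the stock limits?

Top feasible selections:
- 1×board game + 1×headphones + 1×chair + 1×plant: cost 33, value 120
- 1×board game + 2×headphones: cost 30, value 112
- 2×headphones + 1×chair: cost 30, value 104
Best: 120 util.

120 util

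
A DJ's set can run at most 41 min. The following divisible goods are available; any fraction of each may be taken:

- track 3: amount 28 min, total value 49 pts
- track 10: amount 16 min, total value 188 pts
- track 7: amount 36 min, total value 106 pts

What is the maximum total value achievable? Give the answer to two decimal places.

Take in order of value per unit:
- track 10 (188/16 per unit): all 16 → value 188, running total 188.00
- track 7 (106/36 per unit): 25 of 36 → value 25×106/36 = 73.6111, running total 261.61
Total 261.61.

261.61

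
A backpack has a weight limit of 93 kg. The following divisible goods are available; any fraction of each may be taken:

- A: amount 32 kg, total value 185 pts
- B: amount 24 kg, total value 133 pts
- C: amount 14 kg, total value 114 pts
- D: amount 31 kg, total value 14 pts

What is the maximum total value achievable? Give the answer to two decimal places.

Take in order of value per unit:
- C (114/14 per unit): all 14 → value 114, running total 114.00
- A (185/32 per unit): all 32 → value 185, running total 299.00
- B (133/24 per unit): all 24 → value 133, running total 432.00
- D (14/31 per unit): 23 of 31 → value 23×14/31 = 10.3871, running total 442.39
Total 442.39.

442.39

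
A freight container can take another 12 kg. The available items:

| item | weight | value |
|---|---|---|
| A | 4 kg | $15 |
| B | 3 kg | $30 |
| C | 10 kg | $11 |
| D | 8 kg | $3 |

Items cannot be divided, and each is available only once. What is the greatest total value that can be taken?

Check high-value combinations within 12 kg:
- A+B: weight 4+3=7, value 15+30=45
- B+D: weight 3+8=11, value 30+3=33
- B: weight 3, value 30
Best: $45.

$45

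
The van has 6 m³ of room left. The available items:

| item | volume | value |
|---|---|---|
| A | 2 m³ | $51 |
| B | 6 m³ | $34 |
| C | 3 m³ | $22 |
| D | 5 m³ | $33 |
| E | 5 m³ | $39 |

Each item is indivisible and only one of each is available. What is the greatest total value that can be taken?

$73

Check high-value combinations within 6 m³:
- A+C: volume 2+3=5, value 51+22=73
- A: volume 2, value 51
- E: volume 5, value 39
- B: volume 6, value 34
- D: volume 5, value 33
Best: $73.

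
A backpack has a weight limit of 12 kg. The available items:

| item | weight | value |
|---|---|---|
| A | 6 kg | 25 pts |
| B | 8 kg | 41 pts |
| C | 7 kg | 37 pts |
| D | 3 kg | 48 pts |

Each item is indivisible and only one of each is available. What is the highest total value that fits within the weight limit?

This is a 0/1 knapsack; check combinations near the capacity.
- B+D: weight 8+3=11, value 41+48=89
- C+D: weight 7+3=10, value 37+48=85
- A+D: weight 6+3=9, value 25+48=73
Best: 89 pts.

89 pts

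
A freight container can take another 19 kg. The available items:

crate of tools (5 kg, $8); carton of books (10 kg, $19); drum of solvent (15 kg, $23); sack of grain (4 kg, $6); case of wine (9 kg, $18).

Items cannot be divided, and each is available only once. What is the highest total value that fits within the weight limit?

This is a 0/1 knapsack; check combinations near the capacity.
- carton of books+case of wine: weight 10+9=19, value 19+18=37
- crate of tools+carton of books+sack of grain: weight 5+10+4=19, value 8+19+6=33
- crate of tools+sack of grain+case of wine: weight 5+4+9=18, value 8+6+18=32
- drum of solvent+sack of grain: weight 15+4=19, value 23+6=29
- crate of tools+carton of books: weight 5+10=15, value 8+19=27
Best: $37.

$37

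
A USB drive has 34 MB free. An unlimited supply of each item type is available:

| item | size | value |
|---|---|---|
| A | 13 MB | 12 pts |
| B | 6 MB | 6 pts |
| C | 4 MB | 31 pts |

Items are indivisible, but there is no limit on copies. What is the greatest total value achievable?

248 pts

Best value-per-unit is C at 31/4, and filling with it alone uses size 8×4=32. No mix of the others beats 8×31 = 248.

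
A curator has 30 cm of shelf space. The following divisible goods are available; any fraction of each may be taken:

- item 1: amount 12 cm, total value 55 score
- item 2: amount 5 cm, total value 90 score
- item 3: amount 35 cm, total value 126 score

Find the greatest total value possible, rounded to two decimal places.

191.80

Take in order of value per unit:
- item 2 (90/5 per unit): all 5 → value 90, running total 90.00
- item 1 (55/12 per unit): all 12 → value 55, running total 145.00
- item 3 (126/35 per unit): 13 of 35 → value 13×126/35 = 46.8000, running total 191.80
Total 191.80.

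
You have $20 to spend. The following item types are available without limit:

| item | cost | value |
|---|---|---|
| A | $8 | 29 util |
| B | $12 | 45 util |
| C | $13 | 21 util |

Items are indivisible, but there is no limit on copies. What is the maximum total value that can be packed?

74 util

Best value-per-unit is B at 45/12; filling with it alone gives 1×45 = 45.
Optimal mix: 1×A + 1×B → cost 20, value 74.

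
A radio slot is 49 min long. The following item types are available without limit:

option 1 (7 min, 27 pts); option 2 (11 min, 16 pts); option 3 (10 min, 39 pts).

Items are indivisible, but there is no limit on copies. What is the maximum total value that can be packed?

189 pts

Best value-per-unit is option 3 at 39/10; filling with it alone gives 4×39 = 156.
Optimal mix: 7×option 1 → duration 49, value 189.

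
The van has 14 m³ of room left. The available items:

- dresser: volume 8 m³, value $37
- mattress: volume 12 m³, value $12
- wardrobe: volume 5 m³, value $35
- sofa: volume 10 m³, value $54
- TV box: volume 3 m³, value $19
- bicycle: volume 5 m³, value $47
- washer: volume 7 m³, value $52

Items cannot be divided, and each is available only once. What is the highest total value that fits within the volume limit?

$101

Check high-value combinations within 14 m³:
- wardrobe+TV box+bicycle: volume 5+3+5=13, value 35+19+47=101
- bicycle+washer: volume 5+7=12, value 47+52=99
- wardrobe+washer: volume 5+7=12, value 35+52=87
Best: $101.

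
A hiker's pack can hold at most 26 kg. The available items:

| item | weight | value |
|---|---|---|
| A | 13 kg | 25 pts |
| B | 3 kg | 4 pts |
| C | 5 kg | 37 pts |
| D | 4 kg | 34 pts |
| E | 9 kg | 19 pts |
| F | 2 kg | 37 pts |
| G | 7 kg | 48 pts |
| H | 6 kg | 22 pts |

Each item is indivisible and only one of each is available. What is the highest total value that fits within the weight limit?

178 pts

Check high-value combinations within 26 kg:
- C+D+F+G+H: weight 5+4+2+7+6=24, value 37+34+37+48+22=178
- B+C+D+F+G: weight 3+5+4+2+7=21, value 4+37+34+37+48=160
- C+D+F+G: weight 5+4+2+7=18, value 37+34+37+48=156
Best: 178 pts.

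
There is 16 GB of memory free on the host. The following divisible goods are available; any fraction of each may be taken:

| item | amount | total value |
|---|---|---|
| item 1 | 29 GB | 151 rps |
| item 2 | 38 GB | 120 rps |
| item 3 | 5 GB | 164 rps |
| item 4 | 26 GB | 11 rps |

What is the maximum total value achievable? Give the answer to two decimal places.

Take in order of value per unit:
- item 3 (164/5 per unit): all 5 → value 164, running total 164.00
- item 1 (151/29 per unit): 11 of 29 → value 11×151/29 = 57.2759, running total 221.28
Total 221.28.

221.28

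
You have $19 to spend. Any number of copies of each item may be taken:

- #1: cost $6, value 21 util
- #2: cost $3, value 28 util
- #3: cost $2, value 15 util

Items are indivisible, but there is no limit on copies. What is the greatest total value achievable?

170 util

Best value-per-unit is #2 at 28/3; filling with it alone gives 6×28 = 168.
Optimal mix: 5×#2 + 2×#3 → cost 19, value 170.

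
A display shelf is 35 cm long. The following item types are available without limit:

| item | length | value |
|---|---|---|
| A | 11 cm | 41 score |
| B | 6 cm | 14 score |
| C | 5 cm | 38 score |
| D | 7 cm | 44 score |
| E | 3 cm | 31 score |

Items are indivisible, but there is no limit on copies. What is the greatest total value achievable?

348 score

Best value-per-unit is E at 31/3; filling with it alone gives 11×31 = 341.
Optimal mix: 1×C + 10×E → length 35, value 348.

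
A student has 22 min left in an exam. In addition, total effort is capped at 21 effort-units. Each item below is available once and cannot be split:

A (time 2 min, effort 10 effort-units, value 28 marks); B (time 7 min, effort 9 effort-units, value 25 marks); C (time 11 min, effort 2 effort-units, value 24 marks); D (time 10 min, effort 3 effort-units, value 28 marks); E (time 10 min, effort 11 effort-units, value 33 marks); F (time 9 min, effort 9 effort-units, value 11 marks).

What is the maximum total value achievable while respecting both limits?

77 marks

Feasible sets respecting both limits:
- A+B+C: time 20, effort 21, value 77
- A+C+F: time 22, effort 21, value 63
- A+E: time 12, effort 21, value 61
Best: 77 marks.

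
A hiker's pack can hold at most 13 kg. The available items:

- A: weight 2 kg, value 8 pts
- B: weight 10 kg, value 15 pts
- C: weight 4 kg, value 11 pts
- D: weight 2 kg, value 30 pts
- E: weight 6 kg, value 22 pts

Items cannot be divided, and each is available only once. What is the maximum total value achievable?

63 pts

Check high-value combinations within 13 kg:
- C+D+E: weight 4+2+6=12, value 11+30+22=63
- A+D+E: weight 2+2+6=10, value 8+30+22=60
- D+E: weight 2+6=8, value 30+22=52
- A+C+D: weight 2+4+2=8, value 8+11+30=49
Best: 63 pts.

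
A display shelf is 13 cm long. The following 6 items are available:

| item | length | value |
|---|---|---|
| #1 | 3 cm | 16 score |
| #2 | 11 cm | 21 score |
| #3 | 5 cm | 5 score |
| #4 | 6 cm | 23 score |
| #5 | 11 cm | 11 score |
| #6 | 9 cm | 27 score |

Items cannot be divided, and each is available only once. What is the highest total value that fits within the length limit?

Check high-value combinations within 13 cm:
- #1+#6: length 3+9=12, value 16+27=43
- #1+#4: length 3+6=9, value 16+23=39
- #3+#4: length 5+6=11, value 5+23=28
- #6: length 9, value 27
- #4: length 6, value 23
Best: 43 score.

43 score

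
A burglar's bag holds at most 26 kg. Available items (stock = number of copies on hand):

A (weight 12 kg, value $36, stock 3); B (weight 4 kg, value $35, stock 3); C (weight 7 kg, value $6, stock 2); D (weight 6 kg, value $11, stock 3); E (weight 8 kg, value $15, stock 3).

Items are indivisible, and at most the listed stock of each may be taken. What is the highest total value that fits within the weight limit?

$141

Best selections within weight 26 and stock limits:
- 1×A + 3×B: weight 24, value 141
- 3×B + 1×D + 1×E: weight 26, value 131
- 3×B + 2×D: weight 24, value 127
- 3×B + 1×C + 1×D: weight 25, value 122
Best: $141.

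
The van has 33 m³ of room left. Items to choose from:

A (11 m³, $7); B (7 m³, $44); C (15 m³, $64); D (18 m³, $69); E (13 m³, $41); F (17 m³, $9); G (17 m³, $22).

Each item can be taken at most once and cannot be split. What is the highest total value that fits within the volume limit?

Check high-value combinations within 33 m³:
- C+D: volume 15+18=33, value 64+69=133
- A+B+C: volume 11+7+15=33, value 7+44+64=115
- B+D: volume 7+18=25, value 44+69=113
- D+E: volume 18+13=31, value 69+41=110
Best: $133.

$133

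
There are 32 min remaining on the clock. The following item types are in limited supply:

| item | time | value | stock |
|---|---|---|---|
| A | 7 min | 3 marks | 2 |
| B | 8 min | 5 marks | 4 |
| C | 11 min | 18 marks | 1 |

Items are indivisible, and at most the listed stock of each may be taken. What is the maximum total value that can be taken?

Top feasible selections:
- 2×B + 1×C: time 27, value 28
- 1×A + 1×B + 1×C: time 26, value 26
Best: 28 marks.

28 marks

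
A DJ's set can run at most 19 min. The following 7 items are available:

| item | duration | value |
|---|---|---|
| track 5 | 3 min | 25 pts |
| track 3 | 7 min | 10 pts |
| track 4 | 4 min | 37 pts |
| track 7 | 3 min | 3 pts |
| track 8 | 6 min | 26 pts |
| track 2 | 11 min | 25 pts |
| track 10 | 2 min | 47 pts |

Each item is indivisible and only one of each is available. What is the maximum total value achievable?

Check high-value combinations within 19 min:
- track 5+track 4+track 7+track 8+track 10: duration 3+4+3+6+2=18, value 25+37+3+26+47=138
- track 5+track 4+track 8+track 10: duration 3+4+6+2=15, value 25+37+26+47=135
- track 5+track 3+track 4+track 7+track 10: duration 3+7+4+3+2=19, value 25+10+37+3+47=122
Best: 138 pts.

138 pts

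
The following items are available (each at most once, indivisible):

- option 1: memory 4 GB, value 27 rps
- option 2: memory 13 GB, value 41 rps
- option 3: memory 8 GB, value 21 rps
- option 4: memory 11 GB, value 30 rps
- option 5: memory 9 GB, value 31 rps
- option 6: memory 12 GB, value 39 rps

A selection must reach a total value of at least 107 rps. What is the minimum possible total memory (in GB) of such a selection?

29

Subsets with value ≥ 107, sorted by total memory:
- option 1+option 2+option 6: memory 29, value 107
- option 1+option 3+option 4+option 5: memory 32, value 109
- option 1+option 3+option 5+option 6: memory 33, value 118
- option 1+option 2+option 3+option 5: memory 34, value 120
Minimum memory: 29 GB.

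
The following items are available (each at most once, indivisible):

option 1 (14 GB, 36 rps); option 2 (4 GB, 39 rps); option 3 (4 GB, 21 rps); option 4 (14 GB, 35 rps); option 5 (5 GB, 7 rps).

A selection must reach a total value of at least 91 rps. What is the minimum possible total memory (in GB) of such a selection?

Subsets with value ≥ 91, sorted by total memory:
- option 1+option 2+option 3: memory 22, value 96
- option 2+option 3+option 4: memory 22, value 95
- option 1+option 2+option 3+option 5: memory 27, value 103
- option 2+option 3+option 4+option 5: memory 27, value 102
Minimum memory: 22 GB.

22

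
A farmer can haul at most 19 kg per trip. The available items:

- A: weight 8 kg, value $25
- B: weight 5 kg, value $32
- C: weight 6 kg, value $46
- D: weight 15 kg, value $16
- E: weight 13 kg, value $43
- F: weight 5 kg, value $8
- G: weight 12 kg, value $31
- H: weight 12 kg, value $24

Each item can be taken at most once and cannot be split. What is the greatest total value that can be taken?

Check high-value combinations within 19 kg:
- A+B+C: weight 8+5+6=19, value 25+32+46=103
- C+E: weight 6+13=19, value 46+43=89
- B+C+F: weight 5+6+5=16, value 32+46+8=86
- A+C+F: weight 8+6+5=19, value 25+46+8=79
Best: $103.

$103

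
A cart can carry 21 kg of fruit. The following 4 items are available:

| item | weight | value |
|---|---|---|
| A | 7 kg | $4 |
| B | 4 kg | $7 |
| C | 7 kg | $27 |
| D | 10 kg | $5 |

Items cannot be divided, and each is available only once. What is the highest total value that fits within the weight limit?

Check high-value combinations within 21 kg:
- B+C+D: weight 4+7+10=21, value 7+27+5=39
- A+B+C: weight 7+4+7=18, value 4+7+27=38
- B+C: weight 4+7=11, value 7+27=34
- C+D: weight 7+10=17, value 27+5=32
Best: $39.

$39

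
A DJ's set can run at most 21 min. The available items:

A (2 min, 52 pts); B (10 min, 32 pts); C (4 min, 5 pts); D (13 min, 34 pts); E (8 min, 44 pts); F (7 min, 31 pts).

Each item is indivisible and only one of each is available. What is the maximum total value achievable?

132 pts

Check high-value combinations within 21 min:
- A+C+E+F: duration 2+4+8+7=21, value 52+5+44+31=132
- A+B+E: duration 2+10+8=20, value 52+32+44=128
- A+E+F: duration 2+8+7=17, value 52+44+31=127
- A+B+F: duration 2+10+7=19, value 52+32+31=115
Best: 132 pts.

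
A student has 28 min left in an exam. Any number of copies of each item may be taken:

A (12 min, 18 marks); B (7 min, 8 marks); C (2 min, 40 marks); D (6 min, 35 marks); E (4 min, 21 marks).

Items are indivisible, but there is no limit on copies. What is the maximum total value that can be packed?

Best value-per-unit is C at 40/2, and filling with it alone uses time 14×2=28. No mix of the others beats 14×40 = 560.

560 marks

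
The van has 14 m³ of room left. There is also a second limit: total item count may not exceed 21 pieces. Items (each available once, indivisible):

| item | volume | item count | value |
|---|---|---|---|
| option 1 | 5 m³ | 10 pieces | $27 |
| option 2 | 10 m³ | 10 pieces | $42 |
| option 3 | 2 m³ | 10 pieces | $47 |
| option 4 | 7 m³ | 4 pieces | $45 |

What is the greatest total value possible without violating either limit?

Feasible sets respecting both limits:
- option 3+option 4: volume 9, item count 14, value 92
- option 2+option 3: volume 12, item count 20, value 89
- option 1+option 3: volume 7, item count 20, value 74
Best: $92.

$92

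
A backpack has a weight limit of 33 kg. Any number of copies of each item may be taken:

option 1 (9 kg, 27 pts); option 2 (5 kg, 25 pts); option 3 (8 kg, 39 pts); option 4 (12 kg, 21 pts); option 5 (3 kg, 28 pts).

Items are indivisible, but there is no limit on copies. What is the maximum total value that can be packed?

308 pts

Best value-per-unit is option 5 at 28/3, and filling with it alone uses weight 11×3=33. No mix of the others beats 11×28 = 308.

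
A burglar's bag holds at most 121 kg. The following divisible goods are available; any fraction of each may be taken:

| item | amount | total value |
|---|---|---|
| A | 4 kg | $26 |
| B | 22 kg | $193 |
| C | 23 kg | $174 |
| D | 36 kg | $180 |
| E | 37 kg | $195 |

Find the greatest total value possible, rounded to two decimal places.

Take in order of value per unit:
- B (193/22 per unit): all 22 → value 193, running total 193.00
- C (174/23 per unit): all 23 → value 174, running total 367.00
- A (26/4 per unit): all 4 → value 26, running total 393.00
- E (195/37 per unit): all 37 → value 195, running total 588.00
- D (180/36 per unit): 35 of 36 → value 35×180/36 = 175.0000, running total 763.00
Total 763.00.

763.00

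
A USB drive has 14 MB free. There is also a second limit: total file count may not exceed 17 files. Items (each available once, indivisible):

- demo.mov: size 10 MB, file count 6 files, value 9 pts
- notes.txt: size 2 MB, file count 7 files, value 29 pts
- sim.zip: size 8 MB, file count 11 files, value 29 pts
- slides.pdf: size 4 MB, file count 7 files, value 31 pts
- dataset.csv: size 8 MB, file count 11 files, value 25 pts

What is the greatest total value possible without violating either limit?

Feasible sets respecting both limits:
- notes.txt+slides.pdf: size 6, file count 14, value 60
- demo.mov+slides.pdf: size 14, file count 13, value 40
- demo.mov+notes.txt: size 12, file count 13, value 38
- slides.pdf: size 4, file count 7, value 31
Best: 60 pts.

60 pts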